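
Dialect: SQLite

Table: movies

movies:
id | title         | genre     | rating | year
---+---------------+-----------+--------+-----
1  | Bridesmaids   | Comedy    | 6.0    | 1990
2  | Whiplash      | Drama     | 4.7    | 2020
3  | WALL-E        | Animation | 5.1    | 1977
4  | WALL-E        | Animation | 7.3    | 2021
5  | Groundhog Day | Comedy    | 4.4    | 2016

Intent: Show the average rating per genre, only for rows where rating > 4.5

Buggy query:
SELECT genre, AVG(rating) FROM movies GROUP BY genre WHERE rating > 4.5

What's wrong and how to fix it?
Bug: WHERE cannot follow GROUP BY

Fix: Move the WHERE clause before GROUP BY

Corrected query:
SELECT genre, AVG(rating) FROM movies WHERE rating > 4.5 GROUP BY genre

Result:
genre     | AVG(rating)
----------+------------
Animation | 6.2        
Comedy    | 6          
Drama     | 4.7        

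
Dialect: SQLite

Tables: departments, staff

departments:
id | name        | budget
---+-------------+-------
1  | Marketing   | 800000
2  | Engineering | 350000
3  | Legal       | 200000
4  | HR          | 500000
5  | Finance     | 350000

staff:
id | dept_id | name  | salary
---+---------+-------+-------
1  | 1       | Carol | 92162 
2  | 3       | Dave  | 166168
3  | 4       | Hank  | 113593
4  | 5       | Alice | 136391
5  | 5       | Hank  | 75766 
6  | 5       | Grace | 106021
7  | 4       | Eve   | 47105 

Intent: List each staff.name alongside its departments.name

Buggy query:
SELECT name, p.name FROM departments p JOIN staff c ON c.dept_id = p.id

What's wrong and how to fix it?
Bug: Both tables have a 'name' column; the unqualified reference is ambiguous

Fix: Prefix ambiguous columns with the table alias

Corrected query:
SELECT c.name, p.name FROM departments p JOIN staff c ON c.dept_id = p.id

Result:
name  | name     
------+----------
Carol | Marketing
Dave  | Legal    
Hank  | HR       
Alice | Finance  
Hank  | Finance  
Grace | Finance  
Eve   | HR       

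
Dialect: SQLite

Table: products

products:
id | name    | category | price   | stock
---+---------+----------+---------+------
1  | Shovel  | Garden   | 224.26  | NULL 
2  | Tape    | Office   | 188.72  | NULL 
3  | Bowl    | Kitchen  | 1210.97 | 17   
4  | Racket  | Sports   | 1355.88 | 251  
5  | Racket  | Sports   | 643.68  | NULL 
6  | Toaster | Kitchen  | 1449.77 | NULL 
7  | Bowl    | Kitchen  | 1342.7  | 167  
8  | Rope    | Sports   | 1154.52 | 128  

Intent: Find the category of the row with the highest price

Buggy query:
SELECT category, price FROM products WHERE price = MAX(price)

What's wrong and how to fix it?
Bug: WHERE is evaluated per row; an aggregate over the whole table isn't defined there

Fix: Use a subquery: WHERE price = (SELECT MAX(price) FROM products)

Corrected query:
SELECT category, price FROM products WHERE price = (SELECT MAX(price) FROM products)

Result:
category | price  
---------+--------
Kitchen  | 1449.77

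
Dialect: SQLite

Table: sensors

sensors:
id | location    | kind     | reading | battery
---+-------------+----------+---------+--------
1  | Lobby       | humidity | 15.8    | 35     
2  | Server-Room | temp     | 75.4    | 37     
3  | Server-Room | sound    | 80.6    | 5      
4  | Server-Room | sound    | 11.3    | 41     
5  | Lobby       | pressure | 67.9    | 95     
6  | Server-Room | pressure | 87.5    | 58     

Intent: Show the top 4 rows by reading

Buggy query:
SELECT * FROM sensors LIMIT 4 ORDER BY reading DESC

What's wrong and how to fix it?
Bug: LIMIT must come after ORDER BY

Fix: Swap the clauses: ORDER BY first, then LIMIT

Corrected query:
SELECT * FROM sensors ORDER BY reading DESC LIMIT 4

Result:
id | location    | kind     | reading | battery
---+-------------+----------+---------+--------
6  | Server-Room | pressure | 87.5    | 58     
3  | Server-Room | sound    | 80.6    | 5      
2  | Server-Room | temp     | 75.4    | 37     
5  | Lobby       | pressure | 67.9    | 95     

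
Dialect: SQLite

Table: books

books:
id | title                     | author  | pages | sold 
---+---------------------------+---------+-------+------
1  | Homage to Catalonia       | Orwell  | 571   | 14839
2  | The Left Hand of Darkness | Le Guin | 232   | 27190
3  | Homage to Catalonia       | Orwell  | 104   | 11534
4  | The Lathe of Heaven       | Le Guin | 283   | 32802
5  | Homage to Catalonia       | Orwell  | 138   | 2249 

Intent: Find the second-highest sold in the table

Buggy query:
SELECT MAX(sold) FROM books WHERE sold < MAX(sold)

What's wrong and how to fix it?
Bug: The inner MAX is an aggregate inside WHERE, which is not allowed

Fix: Put the inner MAX in a scalar subquery

Corrected query:
SELECT MAX(sold) FROM books WHERE sold < (SELECT MAX(sold) FROM books)

Result:
MAX(sold)
---------
27190    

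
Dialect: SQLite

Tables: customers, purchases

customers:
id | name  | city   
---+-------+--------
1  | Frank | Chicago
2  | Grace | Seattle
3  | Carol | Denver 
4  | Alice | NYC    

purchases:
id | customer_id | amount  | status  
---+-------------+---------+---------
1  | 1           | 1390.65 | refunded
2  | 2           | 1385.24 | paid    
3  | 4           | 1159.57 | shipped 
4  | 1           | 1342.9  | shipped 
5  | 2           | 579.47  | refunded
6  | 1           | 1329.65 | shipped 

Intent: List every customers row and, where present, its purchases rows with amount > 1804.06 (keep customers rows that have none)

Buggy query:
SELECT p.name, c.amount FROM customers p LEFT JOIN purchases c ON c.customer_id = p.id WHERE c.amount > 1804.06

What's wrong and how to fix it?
Bug: A WHERE condition on the right-hand table after LEFT JOIN drops unmatched parents

Fix: Move the right-table condition into the ON clause so unmatched parents are kept

Corrected query:
SELECT p.name, c.amount FROM customers p LEFT JOIN purchases c ON c.customer_id = p.id AND c.amount > 1804.06

Result:
name  | amount
------+-------
Frank | NULL  
Grace | NULL  
Carol | NULL  
Alice | NULL  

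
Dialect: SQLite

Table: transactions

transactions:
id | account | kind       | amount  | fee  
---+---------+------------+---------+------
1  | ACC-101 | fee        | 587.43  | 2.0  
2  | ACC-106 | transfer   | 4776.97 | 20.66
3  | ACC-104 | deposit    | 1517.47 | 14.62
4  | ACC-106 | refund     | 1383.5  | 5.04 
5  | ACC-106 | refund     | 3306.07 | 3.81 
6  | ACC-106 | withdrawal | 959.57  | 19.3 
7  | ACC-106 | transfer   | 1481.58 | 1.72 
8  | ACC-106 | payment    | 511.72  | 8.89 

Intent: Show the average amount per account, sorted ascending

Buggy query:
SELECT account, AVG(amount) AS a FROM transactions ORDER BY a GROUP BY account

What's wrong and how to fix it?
Bug: GROUP BY must precede ORDER BY

Fix: Reorder: SELECT … FROM … GROUP BY … ORDER BY …

Corrected query:
SELECT account, AVG(amount) AS a FROM transactions GROUP BY account ORDER BY a

Result:
account | a          
--------+------------
ACC-101 | 587.43     
ACC-104 | 1517.47    
ACC-106 | 2069.901667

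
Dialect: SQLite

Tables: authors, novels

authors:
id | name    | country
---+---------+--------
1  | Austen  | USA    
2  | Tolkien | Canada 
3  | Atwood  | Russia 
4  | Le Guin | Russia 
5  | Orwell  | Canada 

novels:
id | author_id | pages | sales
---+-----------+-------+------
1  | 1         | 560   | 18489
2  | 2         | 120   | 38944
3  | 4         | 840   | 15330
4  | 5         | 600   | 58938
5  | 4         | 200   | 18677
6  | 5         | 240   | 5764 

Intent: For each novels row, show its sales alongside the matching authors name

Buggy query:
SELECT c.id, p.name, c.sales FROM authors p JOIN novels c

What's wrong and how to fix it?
Bug: JOIN with no ON clause produces a cartesian product; every novels row pairs with every authors row

Fix: Specify the join condition linking the foreign key to the parent id

Corrected query:
SELECT c.id, p.name, c.sales FROM authors p JOIN novels c ON c.author_id = p.id

Result:
id | name    | sales
---+---------+------
1  | Austen  | 18489
2  | Tolkien | 38944
3  | Le Guin | 15330
4  | Orwell  | 58938
5  | Le Guin | 18677
6  | Orwell  | 5764 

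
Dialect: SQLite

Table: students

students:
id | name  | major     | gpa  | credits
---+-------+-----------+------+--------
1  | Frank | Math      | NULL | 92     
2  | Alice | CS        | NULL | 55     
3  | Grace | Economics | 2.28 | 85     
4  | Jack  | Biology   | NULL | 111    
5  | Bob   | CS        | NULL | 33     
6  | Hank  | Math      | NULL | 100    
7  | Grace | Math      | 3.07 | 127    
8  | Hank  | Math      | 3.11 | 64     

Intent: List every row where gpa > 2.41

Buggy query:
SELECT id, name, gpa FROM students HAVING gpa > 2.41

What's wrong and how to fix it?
Bug: HAVING filters the output of aggregation, but this query has no GROUP BY and no aggregate functions, so SQLite rejects it (HAVING clause on a non-aggregate query); the condition here is per row

Fix: Use WHERE for row-level filtering

Corrected query:
SELECT id, name, gpa FROM students WHERE gpa > 2.41

Result:
id | name  | gpa 
---+-------+-----
7  | Grace | 3.07
8  | Hank  | 3.11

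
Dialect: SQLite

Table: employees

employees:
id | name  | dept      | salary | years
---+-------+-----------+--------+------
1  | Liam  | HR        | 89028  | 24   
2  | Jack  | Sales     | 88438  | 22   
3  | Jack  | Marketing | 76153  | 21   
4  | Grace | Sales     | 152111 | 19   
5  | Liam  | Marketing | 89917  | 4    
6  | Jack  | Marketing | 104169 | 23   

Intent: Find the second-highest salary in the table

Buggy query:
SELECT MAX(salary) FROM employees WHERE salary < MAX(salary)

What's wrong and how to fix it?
Bug: MAX(salary) on the right of the comparison is an aggregate-in-WHERE error

Fix: Compute the overall MAX in a subquery, then take MAX of rows below it

Corrected query:
SELECT MAX(salary) FROM employees WHERE salary < (SELECT MAX(salary) FROM employees)

Result:
MAX(salary)
-----------
104169     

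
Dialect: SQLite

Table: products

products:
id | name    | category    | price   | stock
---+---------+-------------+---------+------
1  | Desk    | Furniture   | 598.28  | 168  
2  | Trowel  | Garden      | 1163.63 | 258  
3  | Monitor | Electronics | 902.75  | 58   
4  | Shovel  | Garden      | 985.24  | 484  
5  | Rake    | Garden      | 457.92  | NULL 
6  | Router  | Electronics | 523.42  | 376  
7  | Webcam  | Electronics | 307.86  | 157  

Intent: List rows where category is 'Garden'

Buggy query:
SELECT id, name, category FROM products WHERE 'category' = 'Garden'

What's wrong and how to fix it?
Bug: Single quotes denote string literals in SQL; the column name is being compared as a constant string

Fix: Remove the quotes around the column name (or use double quotes for an identifier)

Corrected query:
SELECT id, name, category FROM products WHERE category = 'Garden'

Result:
id | name   | category
---+--------+---------
2  | Trowel | Garden  
4  | Shovel | Garden  
5  | Rake   | Garden  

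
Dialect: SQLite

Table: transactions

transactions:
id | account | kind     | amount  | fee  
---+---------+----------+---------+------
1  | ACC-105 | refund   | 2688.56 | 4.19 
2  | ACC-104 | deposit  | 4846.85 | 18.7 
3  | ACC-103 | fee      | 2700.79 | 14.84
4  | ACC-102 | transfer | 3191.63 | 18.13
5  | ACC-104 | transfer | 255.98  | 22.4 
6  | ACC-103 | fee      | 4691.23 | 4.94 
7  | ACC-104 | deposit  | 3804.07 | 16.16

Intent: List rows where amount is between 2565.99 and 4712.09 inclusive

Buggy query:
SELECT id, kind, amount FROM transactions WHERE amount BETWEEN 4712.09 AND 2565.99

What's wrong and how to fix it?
Bug: The bounds are reversed; BETWEEN a AND b requires a <= b to match anything

Fix: Swap the bounds so the smaller value comes first

Corrected query:
SELECT id, kind, amount FROM transactions WHERE amount BETWEEN 2565.99 AND 4712.09

Result:
id | kind     | amount 
---+----------+--------
1  | refund   | 2688.56
3  | fee      | 2700.79
4  | transfer | 3191.63
6  | fee      | 4691.23
7  | deposit  | 3804.07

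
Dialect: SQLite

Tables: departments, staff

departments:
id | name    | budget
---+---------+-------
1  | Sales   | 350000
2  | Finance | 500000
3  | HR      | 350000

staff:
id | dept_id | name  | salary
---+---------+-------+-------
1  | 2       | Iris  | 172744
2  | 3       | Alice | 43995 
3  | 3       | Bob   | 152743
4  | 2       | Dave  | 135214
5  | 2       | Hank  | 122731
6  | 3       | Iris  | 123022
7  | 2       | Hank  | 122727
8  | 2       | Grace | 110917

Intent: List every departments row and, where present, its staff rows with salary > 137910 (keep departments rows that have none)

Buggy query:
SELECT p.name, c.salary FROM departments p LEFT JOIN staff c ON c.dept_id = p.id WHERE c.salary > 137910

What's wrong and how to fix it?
Bug: Filtering c.salary in WHERE discards the NULL rows produced by LEFT JOIN, turning it into an inner join

Fix: Move the right-table condition into the ON clause so unmatched parents are kept

Corrected query:
SELECT p.name, c.salary FROM departments p LEFT JOIN staff c ON c.dept_id = p.id AND c.salary > 137910

Result:
name    | salary
--------+-------
Sales   | NULL  
Finance | 172744
HR      | 152743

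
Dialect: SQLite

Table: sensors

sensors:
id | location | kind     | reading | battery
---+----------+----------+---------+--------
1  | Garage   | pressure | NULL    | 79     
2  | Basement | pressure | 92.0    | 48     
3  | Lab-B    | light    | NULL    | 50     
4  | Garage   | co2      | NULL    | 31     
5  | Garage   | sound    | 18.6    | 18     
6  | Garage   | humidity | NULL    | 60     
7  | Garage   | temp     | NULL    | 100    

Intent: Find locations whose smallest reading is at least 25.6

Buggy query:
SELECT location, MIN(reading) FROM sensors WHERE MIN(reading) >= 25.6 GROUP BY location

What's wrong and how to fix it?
Bug: MIN() in WHERE is a misuse of aggregate

Fix: Use HAVING for the per-group MIN condition

Corrected query:
SELECT location, MIN(reading) FROM sensors GROUP BY location HAVING MIN(reading) >= 25.6

Result:
location | MIN(reading)
---------+-------------
Basement | 92          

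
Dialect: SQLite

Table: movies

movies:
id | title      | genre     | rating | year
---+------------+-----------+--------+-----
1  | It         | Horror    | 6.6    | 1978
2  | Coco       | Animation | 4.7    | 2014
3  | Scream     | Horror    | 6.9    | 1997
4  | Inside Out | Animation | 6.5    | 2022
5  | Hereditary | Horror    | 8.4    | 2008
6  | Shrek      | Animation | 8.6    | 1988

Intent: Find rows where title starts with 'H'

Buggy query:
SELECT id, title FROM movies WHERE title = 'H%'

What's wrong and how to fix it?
Bug: Wildcards only work with LIKE; '=' treats '%' as a literal character

Fix: Replace '=' with LIKE so 'H%' is treated as a pattern

Corrected query:
SELECT id, title FROM movies WHERE title LIKE 'H%'

Result:
id | title     
---+-----------
5  | Hereditary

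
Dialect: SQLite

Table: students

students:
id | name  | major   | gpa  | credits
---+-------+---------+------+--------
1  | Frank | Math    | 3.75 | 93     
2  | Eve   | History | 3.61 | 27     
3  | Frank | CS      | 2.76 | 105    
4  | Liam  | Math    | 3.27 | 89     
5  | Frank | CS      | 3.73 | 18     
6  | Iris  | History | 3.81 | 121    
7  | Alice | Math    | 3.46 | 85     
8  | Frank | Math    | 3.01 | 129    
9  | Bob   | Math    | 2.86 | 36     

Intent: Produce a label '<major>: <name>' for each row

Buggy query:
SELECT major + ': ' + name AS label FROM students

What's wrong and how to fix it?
Bug: SQLite uses || for string concatenation; + coerces text to numbers (yielding 0)

Fix: Replace + with || to concatenate text

Corrected query:
SELECT major || ': ' || name AS label FROM students

Result:
label        
-------------
Math: Frank  
History: Eve 
CS: Frank    
Math: Liam   
CS: Frank    
History: Iris
Math: Alice  
Math: Frank  
Math: Bob    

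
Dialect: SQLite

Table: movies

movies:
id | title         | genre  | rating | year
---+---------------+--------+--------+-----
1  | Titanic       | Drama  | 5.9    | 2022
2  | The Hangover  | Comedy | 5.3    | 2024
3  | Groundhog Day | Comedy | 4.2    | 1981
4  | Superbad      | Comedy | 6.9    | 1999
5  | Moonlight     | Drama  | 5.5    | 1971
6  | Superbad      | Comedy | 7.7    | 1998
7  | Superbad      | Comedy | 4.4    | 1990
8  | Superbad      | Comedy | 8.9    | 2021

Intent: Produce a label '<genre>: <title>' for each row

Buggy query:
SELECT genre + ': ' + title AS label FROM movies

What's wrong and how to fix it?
Bug: SQLite uses || for string concatenation; + coerces text to numbers (yielding 0)

Fix: Replace + with || to concatenate text

Corrected query:
SELECT genre || ': ' || title AS label FROM movies

Result:
label                
---------------------
Drama: Titanic       
Comedy: The Hangover 
Comedy: Groundhog Day
Comedy: Superbad     
Drama: Moonlight     
Comedy: Superbad     
Comedy: Superbad     
Comedy: Superbad     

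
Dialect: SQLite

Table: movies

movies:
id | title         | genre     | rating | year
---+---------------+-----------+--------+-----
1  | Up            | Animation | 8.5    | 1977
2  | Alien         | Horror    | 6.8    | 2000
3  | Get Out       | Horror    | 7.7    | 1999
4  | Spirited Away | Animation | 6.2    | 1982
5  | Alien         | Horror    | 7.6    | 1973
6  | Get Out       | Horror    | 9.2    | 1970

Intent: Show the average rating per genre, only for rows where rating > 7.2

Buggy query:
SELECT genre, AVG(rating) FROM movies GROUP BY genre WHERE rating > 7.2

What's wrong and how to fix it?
Bug: WHERE cannot follow GROUP BY

Fix: Place WHERE between FROM and GROUP BY

Corrected query:
SELECT genre, AVG(rating) FROM movies WHERE rating > 7.2 GROUP BY genre

Result:
genre     | AVG(rating)
----------+------------
Animation | 8.5        
Horror    | 8.166667   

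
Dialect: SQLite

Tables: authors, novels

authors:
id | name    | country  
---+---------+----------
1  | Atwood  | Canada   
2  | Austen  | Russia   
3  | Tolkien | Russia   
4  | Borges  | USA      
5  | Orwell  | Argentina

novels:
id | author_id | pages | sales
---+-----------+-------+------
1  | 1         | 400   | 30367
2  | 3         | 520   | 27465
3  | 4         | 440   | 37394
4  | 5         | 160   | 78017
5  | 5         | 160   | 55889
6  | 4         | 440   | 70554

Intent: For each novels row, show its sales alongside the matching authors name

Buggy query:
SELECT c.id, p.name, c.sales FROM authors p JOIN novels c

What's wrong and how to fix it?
Bug: JOIN with no ON clause produces a cartesian product; every novels row pairs with every authors row

Fix: Specify the join condition linking the foreign key to the parent id

Corrected query:
SELECT c.id, p.name, c.sales FROM authors p JOIN novels c ON c.author_id = p.id

Result:
id | name    | sales
---+---------+------
1  | Atwood  | 30367
2  | Tolkien | 27465
3  | Borges  | 37394
4  | Orwell  | 78017
5  | Orwell  | 55889
6  | Borges  | 70554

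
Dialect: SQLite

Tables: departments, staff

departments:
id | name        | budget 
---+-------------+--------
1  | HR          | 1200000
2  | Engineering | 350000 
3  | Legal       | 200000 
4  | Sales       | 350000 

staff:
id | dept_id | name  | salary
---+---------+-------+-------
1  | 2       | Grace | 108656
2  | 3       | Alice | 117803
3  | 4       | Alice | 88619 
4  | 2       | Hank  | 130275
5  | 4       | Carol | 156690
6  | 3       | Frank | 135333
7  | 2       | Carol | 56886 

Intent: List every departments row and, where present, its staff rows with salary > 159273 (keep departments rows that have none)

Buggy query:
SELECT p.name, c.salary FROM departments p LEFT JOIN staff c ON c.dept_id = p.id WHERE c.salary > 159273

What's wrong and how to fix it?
Bug: A WHERE condition on the right-hand table after LEFT JOIN drops unmatched parents

Fix: Put 'c.salary > 159273' in the JOIN's ON clause instead of WHERE

Corrected query:
SELECT p.name, c.salary FROM departments p LEFT JOIN staff c ON c.dept_id = p.id AND c.salary > 159273

Result:
name        | salary
------------+-------
HR          | NULL  
Engineering | NULL  
Legal       | NULL  
Sales       | NULL  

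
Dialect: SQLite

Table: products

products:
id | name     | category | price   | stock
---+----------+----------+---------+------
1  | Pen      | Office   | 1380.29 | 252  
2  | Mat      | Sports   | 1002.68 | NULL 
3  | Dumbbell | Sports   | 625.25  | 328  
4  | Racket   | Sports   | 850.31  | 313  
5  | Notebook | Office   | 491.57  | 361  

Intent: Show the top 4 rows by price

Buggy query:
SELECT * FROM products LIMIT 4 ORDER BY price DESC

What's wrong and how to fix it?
Bug: LIMIT must come after ORDER BY

Fix: Sort with ORDER BY, then apply LIMIT

Corrected query:
SELECT * FROM products ORDER BY price DESC LIMIT 4

Result:
id | name     | category | price   | stock
---+----------+----------+---------+------
1  | Pen      | Office   | 1380.29 | 252  
2  | Mat      | Sports   | 1002.68 | NULL 
4  | Racket   | Sports   | 850.31  | 313  
3  | Dumbbell | Sports   | 625.25  | 328  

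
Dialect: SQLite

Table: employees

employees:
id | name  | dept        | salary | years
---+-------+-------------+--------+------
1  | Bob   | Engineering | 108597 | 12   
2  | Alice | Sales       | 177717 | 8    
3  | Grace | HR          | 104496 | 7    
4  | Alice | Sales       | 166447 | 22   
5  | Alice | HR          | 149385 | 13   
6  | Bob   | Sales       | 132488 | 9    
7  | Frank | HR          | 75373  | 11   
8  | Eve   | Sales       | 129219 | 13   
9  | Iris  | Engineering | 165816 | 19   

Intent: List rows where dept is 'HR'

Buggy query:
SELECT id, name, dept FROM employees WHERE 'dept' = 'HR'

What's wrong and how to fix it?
Bug: 'dept' in single quotes is a string literal, not the column; the comparison is literal-vs-literal and never true

Fix: Remove the quotes around the column name (or use double quotes for an identifier)

Corrected query:
SELECT id, name, dept FROM employees WHERE dept = 'HR'

Result:
id | name  | dept
---+-------+-----
3  | Grace | HR  
5  | Alice | HR  
7  | Frank | HR  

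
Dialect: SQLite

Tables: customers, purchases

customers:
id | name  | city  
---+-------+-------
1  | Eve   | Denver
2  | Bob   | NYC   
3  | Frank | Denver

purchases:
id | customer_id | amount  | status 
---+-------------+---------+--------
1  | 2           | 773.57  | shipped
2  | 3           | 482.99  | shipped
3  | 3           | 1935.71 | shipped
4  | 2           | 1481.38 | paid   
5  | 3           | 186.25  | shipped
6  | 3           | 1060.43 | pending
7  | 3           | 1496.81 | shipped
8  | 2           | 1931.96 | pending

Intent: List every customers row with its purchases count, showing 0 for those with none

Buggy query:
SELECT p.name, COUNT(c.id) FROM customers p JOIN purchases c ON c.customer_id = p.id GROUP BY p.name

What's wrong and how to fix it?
Bug: INNER JOIN drops customers rows that have no matching purchases rows

Fix: Use LEFT JOIN so parents without children still appear (COUNT(c.id) gives 0)

Corrected query:
SELECT p.name, COUNT(c.id) FROM customers p LEFT JOIN purchases c ON c.customer_id = p.id GROUP BY p.name

Result:
name  | COUNT(c.id)
------+------------
Bob   | 3          
Eve   | 0          
Frank | 5          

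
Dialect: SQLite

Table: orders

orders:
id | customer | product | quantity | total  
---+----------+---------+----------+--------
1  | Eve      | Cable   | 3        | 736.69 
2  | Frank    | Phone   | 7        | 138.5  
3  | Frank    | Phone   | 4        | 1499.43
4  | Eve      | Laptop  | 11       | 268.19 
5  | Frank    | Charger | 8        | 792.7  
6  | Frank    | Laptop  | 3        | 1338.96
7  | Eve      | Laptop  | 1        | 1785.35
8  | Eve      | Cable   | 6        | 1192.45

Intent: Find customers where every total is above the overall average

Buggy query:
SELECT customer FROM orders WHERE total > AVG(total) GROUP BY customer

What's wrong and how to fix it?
Bug: AVG() is an aggregate; it can't sit directly in WHERE

Fix: Use a subquery for AVG and a HAVING MIN(...) filter so the condition holds for every row in the group

Corrected query:
SELECT customer FROM orders GROUP BY customer HAVING MIN(total) > (SELECT AVG(total) FROM orders)

Result:
(no rows)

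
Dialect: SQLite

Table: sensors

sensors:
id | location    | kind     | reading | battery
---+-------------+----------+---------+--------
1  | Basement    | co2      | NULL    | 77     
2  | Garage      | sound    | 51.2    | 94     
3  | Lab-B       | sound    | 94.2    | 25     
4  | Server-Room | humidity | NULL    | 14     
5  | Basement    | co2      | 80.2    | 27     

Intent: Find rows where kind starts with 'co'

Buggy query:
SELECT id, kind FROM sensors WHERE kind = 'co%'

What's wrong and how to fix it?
Bug: '=' compares the literal string including the % character; pattern matching needs LIKE

Fix: Use LIKE for wildcard pattern matching

Corrected query:
SELECT id, kind FROM sensors WHERE kind LIKE 'co%'

Result:
id | kind
---+-----
1  | co2 
5  | co2 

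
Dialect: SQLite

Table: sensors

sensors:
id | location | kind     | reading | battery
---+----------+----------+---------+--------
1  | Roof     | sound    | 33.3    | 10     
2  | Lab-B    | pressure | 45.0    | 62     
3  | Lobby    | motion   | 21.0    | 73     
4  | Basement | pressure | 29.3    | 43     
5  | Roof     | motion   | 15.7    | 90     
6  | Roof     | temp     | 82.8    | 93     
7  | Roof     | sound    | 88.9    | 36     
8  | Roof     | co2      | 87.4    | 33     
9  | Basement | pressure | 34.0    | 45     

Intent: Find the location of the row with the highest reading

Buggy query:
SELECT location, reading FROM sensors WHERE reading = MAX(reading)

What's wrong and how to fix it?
Bug: MAX(reading) is an aggregate and cannot be used directly in WHERE

Fix: Use a subquery: WHERE reading = (SELECT MAX(reading) FROM sensors)

Corrected query:
SELECT location, reading FROM sensors WHERE reading = (SELECT MAX(reading) FROM sensors)

Result:
location | reading
---------+--------
Roof     | 88.9   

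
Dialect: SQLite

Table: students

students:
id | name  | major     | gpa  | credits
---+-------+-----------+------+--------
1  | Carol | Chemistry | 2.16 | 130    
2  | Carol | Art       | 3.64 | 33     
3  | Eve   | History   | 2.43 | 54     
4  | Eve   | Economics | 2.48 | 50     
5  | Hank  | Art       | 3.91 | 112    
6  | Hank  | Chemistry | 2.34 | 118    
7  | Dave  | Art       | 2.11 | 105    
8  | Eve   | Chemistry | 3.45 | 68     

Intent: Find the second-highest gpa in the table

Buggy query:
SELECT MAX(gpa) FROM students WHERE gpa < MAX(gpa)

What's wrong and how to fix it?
Bug: The inner MAX is an aggregate inside WHERE, which is not allowed

Fix: Put the inner MAX in a scalar subquery

Corrected query:
SELECT MAX(gpa) FROM students WHERE gpa < (SELECT MAX(gpa) FROM students)

Result:
MAX(gpa)
--------
3.64    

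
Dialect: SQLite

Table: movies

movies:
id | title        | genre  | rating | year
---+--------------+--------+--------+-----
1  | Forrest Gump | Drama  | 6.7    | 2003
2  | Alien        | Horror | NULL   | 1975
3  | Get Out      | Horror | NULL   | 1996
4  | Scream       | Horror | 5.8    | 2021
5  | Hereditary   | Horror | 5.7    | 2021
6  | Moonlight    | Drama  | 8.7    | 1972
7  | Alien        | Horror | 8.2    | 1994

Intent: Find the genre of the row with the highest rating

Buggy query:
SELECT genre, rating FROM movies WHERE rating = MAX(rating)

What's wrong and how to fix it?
Bug: MAX(rating) is an aggregate and cannot be used directly in WHERE

Fix: Use a subquery: WHERE rating = (SELECT MAX(rating) FROM movies)

Corrected query:
SELECT genre, rating FROM movies WHERE rating = (SELECT MAX(rating) FROM movies)

Result:
genre | rating
------+-------
Drama | 8.7   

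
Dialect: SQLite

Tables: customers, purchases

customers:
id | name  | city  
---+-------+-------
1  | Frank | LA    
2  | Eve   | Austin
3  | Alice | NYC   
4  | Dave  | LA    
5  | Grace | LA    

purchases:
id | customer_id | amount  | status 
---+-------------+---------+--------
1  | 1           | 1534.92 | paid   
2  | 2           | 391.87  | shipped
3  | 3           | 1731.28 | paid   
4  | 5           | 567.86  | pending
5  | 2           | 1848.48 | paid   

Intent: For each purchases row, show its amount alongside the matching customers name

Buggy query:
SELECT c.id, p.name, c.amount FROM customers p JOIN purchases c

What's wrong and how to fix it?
Bug: JOIN with no ON clause produces a cartesian product; every purchases row pairs with every customers row

Fix: Specify the join condition linking the foreign key to the parent id

Corrected query:
SELECT c.id, p.name, c.amount FROM customers p JOIN purchases c ON c.customer_id = p.id

Result:
id | name  | amount 
---+-------+--------
1  | Frank | 1534.92
2  | Eve   | 391.87 
3  | Alice | 1731.28
4  | Grace | 567.86 
5  | Eve   | 1848.48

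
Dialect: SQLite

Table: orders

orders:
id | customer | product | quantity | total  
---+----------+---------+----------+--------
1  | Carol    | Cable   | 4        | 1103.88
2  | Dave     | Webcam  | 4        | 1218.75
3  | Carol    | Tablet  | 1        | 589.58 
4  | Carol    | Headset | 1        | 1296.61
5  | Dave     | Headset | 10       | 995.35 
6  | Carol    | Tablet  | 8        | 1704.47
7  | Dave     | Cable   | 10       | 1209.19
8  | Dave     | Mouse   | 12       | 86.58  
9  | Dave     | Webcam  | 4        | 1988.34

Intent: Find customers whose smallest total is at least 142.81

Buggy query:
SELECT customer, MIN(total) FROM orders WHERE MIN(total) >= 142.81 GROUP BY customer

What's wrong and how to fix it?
Bug: Aggregates like MIN are computed per group after WHERE runs

Fix: Replace WHERE with HAVING after the GROUP BY

Corrected query:
SELECT customer, MIN(total) FROM orders GROUP BY customer HAVING MIN(total) >= 142.81

Result:
customer | MIN(total)
---------+-----------
Carol    | 589.58    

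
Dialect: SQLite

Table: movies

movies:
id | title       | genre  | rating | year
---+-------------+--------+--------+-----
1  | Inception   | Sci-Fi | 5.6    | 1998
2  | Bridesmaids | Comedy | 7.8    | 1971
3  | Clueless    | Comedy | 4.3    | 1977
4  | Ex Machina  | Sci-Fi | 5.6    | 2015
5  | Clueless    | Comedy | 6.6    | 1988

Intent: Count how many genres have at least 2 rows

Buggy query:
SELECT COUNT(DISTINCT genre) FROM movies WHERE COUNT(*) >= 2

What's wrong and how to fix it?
Bug: WHERE filters individual rows, not groups, so a group-level COUNT is invalid there

Fix: Use a subquery that GROUPs and filters with HAVING, then count its rows

Corrected query:
SELECT COUNT(*) FROM (SELECT genre FROM movies GROUP BY genre HAVING COUNT(*) >= 2)

Result:
COUNT(*)
--------
2       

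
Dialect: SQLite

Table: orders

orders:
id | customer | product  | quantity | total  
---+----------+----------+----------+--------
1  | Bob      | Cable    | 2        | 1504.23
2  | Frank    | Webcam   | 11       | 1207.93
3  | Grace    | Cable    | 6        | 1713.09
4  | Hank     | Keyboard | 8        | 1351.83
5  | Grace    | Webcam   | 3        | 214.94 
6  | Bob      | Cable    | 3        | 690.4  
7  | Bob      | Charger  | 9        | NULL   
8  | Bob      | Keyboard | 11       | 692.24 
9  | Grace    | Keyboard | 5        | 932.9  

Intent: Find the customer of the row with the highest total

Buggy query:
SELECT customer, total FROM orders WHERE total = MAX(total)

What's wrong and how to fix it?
Bug: MAX(total) is an aggregate and cannot be used directly in WHERE

Fix: Use a subquery: WHERE total = (SELECT MAX(total) FROM orders)

Corrected query:
SELECT customer, total FROM orders WHERE total = (SELECT MAX(total) FROM orders)

Result:
customer | total  
---------+--------
Grace    | 1713.09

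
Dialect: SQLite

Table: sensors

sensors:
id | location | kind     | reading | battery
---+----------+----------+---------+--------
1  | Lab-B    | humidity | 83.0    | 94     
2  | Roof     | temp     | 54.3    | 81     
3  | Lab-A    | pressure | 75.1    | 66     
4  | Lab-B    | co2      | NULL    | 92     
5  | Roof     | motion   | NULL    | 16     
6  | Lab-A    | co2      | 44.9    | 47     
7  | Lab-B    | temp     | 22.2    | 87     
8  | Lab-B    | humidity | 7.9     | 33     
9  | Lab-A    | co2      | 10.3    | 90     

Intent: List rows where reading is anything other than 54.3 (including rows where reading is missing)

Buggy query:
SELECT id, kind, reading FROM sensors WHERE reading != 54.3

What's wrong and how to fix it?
Bug: Inequality against NULL is unknown, not true; rows with NULL are dropped

Fix: Handle NULL separately with IS NULL alongside the inequality

Corrected query:
SELECT id, kind, reading FROM sensors WHERE reading != 54.3 OR reading IS NULL

Result:
id | kind     | reading
---+----------+--------
1  | humidity | 83     
3  | pressure | 75.1   
4  | co2      | NULL   
5  | motion   | NULL   
6  | co2      | 44.9   
7  | temp     | 22.2   
8  | humidity | 7.9    
9  | co2      | 10.3   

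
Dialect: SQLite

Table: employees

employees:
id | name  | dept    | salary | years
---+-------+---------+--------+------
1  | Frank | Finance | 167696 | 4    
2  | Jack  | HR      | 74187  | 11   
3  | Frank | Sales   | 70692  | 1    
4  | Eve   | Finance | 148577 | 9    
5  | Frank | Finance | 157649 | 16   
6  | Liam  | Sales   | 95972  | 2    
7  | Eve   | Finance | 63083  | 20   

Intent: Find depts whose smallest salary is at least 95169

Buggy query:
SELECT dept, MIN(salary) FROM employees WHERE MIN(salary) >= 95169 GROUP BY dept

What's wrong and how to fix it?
Bug: Aggregates like MIN are computed per group after WHERE runs

Fix: Use HAVING for the per-group MIN condition

Corrected query:
SELECT dept, MIN(salary) FROM employees GROUP BY dept HAVING MIN(salary) >= 95169

Result:
(no rows)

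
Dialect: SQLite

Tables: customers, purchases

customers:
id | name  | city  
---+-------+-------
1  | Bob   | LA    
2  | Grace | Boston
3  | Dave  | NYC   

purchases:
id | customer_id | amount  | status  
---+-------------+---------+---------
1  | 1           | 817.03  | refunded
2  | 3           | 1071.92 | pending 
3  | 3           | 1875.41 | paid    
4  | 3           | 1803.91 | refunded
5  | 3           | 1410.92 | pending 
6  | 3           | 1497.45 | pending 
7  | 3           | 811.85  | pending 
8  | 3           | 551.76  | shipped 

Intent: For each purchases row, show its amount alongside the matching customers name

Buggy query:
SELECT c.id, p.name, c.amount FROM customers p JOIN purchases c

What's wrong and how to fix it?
Bug: JOIN with no ON clause produces a cartesian product; every purchases row pairs with every customers row

Fix: Add ON c.customer_id = p.id to the JOIN

Corrected query:
SELECT c.id, p.name, c.amount FROM customers p JOIN purchases c ON c.customer_id = p.id

Result:
id | name | amount 
---+------+--------
1  | Bob  | 817.03 
2  | Dave | 1071.92
3  | Dave | 1875.41
4  | Dave | 1803.91
5  | Dave | 1410.92
6  | Dave | 1497.45
7  | Dave | 811.85 
8  | Dave | 551.76 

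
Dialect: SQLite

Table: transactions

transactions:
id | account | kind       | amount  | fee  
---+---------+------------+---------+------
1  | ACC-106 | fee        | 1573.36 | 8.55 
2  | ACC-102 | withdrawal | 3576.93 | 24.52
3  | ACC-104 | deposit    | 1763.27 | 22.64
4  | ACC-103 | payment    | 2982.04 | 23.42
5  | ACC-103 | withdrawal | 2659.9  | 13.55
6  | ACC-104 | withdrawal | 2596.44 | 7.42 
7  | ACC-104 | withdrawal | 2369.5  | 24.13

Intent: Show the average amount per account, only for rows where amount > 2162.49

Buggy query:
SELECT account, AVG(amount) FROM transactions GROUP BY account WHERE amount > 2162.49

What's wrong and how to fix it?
Bug: WHERE cannot follow GROUP BY

Fix: Move the WHERE clause before GROUP BY

Corrected query:
SELECT account, AVG(amount) FROM transactions WHERE amount > 2162.49 GROUP BY account

Result:
account | AVG(amount)
--------+------------
ACC-102 | 3576.93    
ACC-103 | 2820.97    
ACC-104 | 2482.97    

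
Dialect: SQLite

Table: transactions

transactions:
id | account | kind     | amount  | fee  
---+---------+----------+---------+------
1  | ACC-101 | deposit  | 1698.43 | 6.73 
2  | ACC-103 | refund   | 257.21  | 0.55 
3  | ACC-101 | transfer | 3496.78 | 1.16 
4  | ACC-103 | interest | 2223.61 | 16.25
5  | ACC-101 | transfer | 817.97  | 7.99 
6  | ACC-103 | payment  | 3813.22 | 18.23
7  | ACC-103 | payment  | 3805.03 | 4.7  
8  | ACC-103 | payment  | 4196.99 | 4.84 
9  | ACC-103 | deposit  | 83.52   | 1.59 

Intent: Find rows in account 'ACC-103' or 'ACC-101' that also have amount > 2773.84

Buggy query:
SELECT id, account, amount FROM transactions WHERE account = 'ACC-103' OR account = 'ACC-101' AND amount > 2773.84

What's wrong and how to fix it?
Bug: AND binds tighter than OR, so this parses as account = 'ACC-103' OR (account = 'ACC-101' AND amount > 2773.84)

Fix: Group the OR with parentheses (or use IN), then AND the threshold

Corrected query:
SELECT id, account, amount FROM transactions WHERE (account = 'ACC-103' OR account = 'ACC-101') AND amount > 2773.84

Result:
id | account | amount 
---+---------+--------
3  | ACC-101 | 3496.78
6  | ACC-103 | 3813.22
7  | ACC-103 | 3805.03
8  | ACC-103 | 4196.99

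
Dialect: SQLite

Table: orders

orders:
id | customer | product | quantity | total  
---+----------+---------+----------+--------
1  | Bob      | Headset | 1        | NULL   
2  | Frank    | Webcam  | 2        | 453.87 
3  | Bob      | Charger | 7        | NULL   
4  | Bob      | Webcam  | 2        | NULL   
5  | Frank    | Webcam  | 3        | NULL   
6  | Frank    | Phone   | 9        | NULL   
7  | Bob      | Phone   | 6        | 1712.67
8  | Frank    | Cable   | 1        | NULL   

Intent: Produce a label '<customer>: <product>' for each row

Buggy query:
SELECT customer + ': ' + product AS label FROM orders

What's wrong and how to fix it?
Bug: SQLite uses || for string concatenation; + coerces text to numbers (yielding 0)

Fix: Use the || operator for string concatenation

Corrected query:
SELECT customer || ': ' || product AS label FROM orders

Result:
label        
-------------
Bob: Headset 
Frank: Webcam
Bob: Charger 
Bob: Webcam  
Frank: Webcam
Frank: Phone 
Bob: Phone   
Frank: Cable 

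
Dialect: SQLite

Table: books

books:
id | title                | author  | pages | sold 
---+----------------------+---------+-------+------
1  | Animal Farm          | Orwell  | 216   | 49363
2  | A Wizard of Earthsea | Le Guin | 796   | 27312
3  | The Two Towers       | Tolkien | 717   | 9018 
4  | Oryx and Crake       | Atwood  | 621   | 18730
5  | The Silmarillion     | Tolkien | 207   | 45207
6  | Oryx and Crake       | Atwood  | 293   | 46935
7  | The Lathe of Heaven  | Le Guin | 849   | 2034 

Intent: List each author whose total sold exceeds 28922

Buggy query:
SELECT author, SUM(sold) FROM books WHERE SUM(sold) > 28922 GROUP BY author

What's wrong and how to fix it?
Bug: WHERE runs before GROUP BY, so aggregates aren't available there

Fix: Use HAVING (which filters groups after aggregation) instead of WHERE

Corrected query:
SELECT author, SUM(sold) FROM books GROUP BY author HAVING SUM(sold) > 28922

Result:
author  | SUM(sold)
--------+----------
Atwood  | 65665    
Le Guin | 29346    
Orwell  | 49363    
Tolkien | 54225    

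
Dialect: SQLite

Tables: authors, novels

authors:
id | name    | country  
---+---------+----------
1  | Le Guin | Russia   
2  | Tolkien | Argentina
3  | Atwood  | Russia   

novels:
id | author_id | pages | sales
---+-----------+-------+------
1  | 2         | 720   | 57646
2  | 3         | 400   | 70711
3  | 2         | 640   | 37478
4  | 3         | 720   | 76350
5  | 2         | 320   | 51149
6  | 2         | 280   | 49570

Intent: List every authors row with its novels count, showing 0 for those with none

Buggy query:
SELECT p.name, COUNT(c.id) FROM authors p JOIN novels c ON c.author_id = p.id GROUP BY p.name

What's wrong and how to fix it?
Bug: INNER JOIN drops authors rows that have no matching novels rows

Fix: Switch to LEFT JOIN to retain unmatched parent rows

Corrected query:
SELECT p.name, COUNT(c.id) FROM authors p LEFT JOIN novels c ON c.author_id = p.id GROUP BY p.name

Result:
name    | COUNT(c.id)
--------+------------
Atwood  | 2          
Le Guin | 0          
Tolkien | 4          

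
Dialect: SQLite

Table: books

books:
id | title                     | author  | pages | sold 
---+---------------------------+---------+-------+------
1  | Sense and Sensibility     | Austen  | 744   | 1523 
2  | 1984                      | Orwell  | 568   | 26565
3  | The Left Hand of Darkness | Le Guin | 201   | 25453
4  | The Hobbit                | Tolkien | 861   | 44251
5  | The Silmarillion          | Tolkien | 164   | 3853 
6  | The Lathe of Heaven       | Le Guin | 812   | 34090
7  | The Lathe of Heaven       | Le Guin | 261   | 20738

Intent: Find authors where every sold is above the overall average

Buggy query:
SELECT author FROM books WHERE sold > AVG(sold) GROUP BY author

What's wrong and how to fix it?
Bug: WHERE evaluates per row before aggregation, so AVG() is unavailable

Fix: Compute the overall average in a scalar subquery and compare each group's MIN against it in HAVING

Corrected query:
SELECT author FROM books GROUP BY author HAVING MIN(sold) > (SELECT AVG(sold) FROM books)

Result:
author
------
Orwell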